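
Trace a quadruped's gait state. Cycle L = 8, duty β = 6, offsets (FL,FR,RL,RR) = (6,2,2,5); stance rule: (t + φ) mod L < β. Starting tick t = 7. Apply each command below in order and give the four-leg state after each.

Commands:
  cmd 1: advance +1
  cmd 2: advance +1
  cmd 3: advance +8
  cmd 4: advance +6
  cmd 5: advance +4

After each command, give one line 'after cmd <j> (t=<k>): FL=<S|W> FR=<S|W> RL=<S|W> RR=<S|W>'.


start t=7: FL=S FR=S RL=S RR=S
cmd 1: advance +1 → t=8, phase=(6,2,2,5) → FL=W FR=S RL=S RR=S
cmd 2: advance +1 → t=9, phase=(7,3,3,6) → FL=W FR=S RL=S RR=W
cmd 3: advance +8 → t=17, phase=(7,3,3,6) → FL=W FR=S RL=S RR=W
cmd 4: advance +6 → t=23, phase=(5,1,1,4) → FL=S FR=S RL=S RR=S
cmd 5: advance +4 → t=27, phase=(1,5,5,0) → FL=S FR=S RL=S RR=S

after cmd 1 (t=8): FL=W FR=S RL=S RR=S
after cmd 2 (t=9): FL=W FR=S RL=S RR=W
after cmd 3 (t=17): FL=W FR=S RL=S RR=W
after cmd 4 (t=23): FL=S FR=S RL=S RR=S
after cmd 5 (t=27): FL=S FR=S RL=S RR=S


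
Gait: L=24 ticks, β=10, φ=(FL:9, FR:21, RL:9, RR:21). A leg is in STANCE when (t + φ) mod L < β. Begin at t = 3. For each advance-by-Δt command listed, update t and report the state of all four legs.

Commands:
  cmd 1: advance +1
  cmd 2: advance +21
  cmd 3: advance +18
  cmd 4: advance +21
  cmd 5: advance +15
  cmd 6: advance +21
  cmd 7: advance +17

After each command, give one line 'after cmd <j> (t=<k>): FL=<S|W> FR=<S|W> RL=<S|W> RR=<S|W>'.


after cmd 1 (t=4): FL=W FR=S RL=W RR=S
after cmd 2 (t=25): FL=W FR=W RL=W RR=W
after cmd 3 (t=43): FL=S FR=W RL=S RR=W
after cmd 4 (t=64): FL=S FR=W RL=S RR=W
after cmd 5 (t=79): FL=W FR=S RL=W RR=S
after cmd 6 (t=100): FL=W FR=S RL=W RR=S
after cmd 7 (t=117): FL=S FR=W RL=S RR=W

start t=3: FL=W FR=S RL=W RR=S
cmd 1: advance +1 → t=4, phase=(13,1,13,1) → FL=W FR=S RL=W RR=S
cmd 2: advance +21 → t=25, phase=(10,22,10,22) → FL=W FR=W RL=W RR=W
cmd 3: advance +18 → t=43, phase=(4,16,4,16) → FL=S FR=W RL=S RR=W
cmd 4: advance +21 → t=64, phase=(1,13,1,13) → FL=S FR=W RL=S RR=W
cmd 5: advance +15 → t=79, phase=(16,4,16,4) → FL=W FR=S RL=W RR=S
cmd 6: advance +21 → t=100, phase=(13,1,13,1) → FL=W FR=S RL=W RR=S
cmd 7: advance +17 → t=117, phase=(6,18,6,18) → FL=S FR=W RL=S RR=W


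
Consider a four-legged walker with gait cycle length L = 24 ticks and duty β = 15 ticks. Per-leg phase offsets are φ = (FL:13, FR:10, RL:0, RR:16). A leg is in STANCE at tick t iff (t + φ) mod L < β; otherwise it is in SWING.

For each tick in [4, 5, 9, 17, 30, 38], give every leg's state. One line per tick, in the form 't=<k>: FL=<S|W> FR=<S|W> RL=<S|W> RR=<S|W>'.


t=4: FL=W FR=S RL=S RR=W
t=5: FL=W FR=W RL=S RR=W
t=9: FL=W FR=W RL=S RR=S
t=17: FL=S FR=S RL=W RR=S
t=30: FL=W FR=W RL=S RR=W
t=38: FL=S FR=S RL=S RR=S

t=4: phase=(17,14,4,20) vs β=15 → FL=W FR=S RL=S RR=W
t=5: phase=(18,15,5,21) vs β=15 → FL=W FR=W RL=S RR=W
t=9: phase=(22,19,9,1) vs β=15 → FL=W FR=W RL=S RR=S
t=17: phase=(6,3,17,9) vs β=15 → FL=S FR=S RL=W RR=S
t=30: phase=(19,16,6,22) vs β=15 → FL=W FR=W RL=S RR=W
t=38: phase=(3,0,14,6) vs β=15 → FL=S FR=S RL=S RR=S


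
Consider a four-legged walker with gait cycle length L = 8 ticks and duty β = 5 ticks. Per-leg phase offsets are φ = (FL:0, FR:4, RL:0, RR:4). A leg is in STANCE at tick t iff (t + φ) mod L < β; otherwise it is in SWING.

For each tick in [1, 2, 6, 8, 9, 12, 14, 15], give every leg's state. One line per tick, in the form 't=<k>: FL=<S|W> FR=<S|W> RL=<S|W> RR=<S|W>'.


t=1: FL=S FR=W RL=S RR=W
t=2: FL=S FR=W RL=S RR=W
t=6: FL=W FR=S RL=W RR=S
t=8: FL=S FR=S RL=S RR=S
t=9: FL=S FR=W RL=S RR=W
t=12: FL=S FR=S RL=S RR=S
t=14: FL=W FR=S RL=W RR=S
t=15: FL=W FR=S RL=W RR=S

t=1: phase=(1,5,1,5) vs β=5 → FL=S FR=W RL=S RR=W
t=2: phase=(2,6,2,6) vs β=5 → FL=S FR=W RL=S RR=W
t=6: phase=(6,2,6,2) vs β=5 → FL=W FR=S RL=W RR=S
t=8: phase=(0,4,0,4) vs β=5 → FL=S FR=S RL=S RR=S
t=9: phase=(1,5,1,5) vs β=5 → FL=S FR=W RL=S RR=W
t=12: phase=(4,0,4,0) vs β=5 → FL=S FR=S RL=S RR=S
t=14: phase=(6,2,6,2) vs β=5 → FL=W FR=S RL=W RR=S
t=15: phase=(7,3,7,3) vs β=5 → FL=W FR=S RL=W RR=S


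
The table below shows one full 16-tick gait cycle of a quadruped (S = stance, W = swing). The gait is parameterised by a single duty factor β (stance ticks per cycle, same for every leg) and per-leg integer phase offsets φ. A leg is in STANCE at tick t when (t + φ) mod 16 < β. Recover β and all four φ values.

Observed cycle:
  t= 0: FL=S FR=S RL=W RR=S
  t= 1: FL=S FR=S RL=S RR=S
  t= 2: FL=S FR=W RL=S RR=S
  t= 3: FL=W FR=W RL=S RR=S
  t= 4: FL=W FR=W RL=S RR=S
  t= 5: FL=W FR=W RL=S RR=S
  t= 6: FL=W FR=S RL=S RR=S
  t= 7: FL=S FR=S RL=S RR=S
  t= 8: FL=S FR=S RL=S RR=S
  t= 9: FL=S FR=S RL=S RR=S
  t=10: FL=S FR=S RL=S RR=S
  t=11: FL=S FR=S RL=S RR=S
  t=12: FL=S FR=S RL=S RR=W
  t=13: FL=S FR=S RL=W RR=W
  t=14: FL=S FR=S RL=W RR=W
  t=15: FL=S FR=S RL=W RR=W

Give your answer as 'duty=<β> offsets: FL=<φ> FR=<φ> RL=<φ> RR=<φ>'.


duty β = stance ticks per leg = 12
FL: stance ticks = 12; W→S at t=7 → φ=9
FR: stance ticks = 12; W→S at t=6 → φ=10
RL: stance ticks = 12; W→S at t=1 → φ=15
RR: stance ticks = 12; W→S at t=0 → φ=0

duty=12 offsets: FL=9 FR=10 RL=15 RR=0


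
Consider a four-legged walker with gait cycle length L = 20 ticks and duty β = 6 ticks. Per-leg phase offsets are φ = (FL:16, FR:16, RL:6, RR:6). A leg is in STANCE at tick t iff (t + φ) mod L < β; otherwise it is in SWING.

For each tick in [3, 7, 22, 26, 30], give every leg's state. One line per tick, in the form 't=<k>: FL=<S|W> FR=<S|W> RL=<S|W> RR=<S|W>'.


t=3: FL=W FR=W RL=W RR=W
t=7: FL=S FR=S RL=W RR=W
t=22: FL=W FR=W RL=W RR=W
t=26: FL=S FR=S RL=W RR=W
t=30: FL=W FR=W RL=W RR=W

t=3: phase=(19,19,9,9) vs β=6 → FL=W FR=W RL=W RR=W
t=7: phase=(3,3,13,13) vs β=6 → FL=S FR=S RL=W RR=W
t=22: phase=(18,18,8,8) vs β=6 → FL=W FR=W RL=W RR=W
t=26: phase=(2,2,12,12) vs β=6 → FL=S FR=S RL=W RR=W
t=30: phase=(6,6,16,16) vs β=6 → FL=W FR=W RL=W RR=W


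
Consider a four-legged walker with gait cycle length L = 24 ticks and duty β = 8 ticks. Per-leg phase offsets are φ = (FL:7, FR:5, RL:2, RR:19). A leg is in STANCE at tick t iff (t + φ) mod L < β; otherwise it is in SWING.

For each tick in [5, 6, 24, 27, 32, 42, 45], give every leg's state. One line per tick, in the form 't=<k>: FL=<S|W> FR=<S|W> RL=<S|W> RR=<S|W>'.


t=5: FL=W FR=W RL=S RR=S
t=6: FL=W FR=W RL=W RR=S
t=24: FL=S FR=S RL=S RR=W
t=27: FL=W FR=W RL=S RR=W
t=32: FL=W FR=W RL=W RR=S
t=42: FL=S FR=W RL=W RR=W
t=45: FL=S FR=S RL=W RR=W

t=5: phase=(12,10,7,0) vs β=8 → FL=W FR=W RL=S RR=S
t=6: phase=(13,11,8,1) vs β=8 → FL=W FR=W RL=W RR=S
t=24: phase=(7,5,2,19) vs β=8 → FL=S FR=S RL=S RR=W
t=27: phase=(10,8,5,22) vs β=8 → FL=W FR=W RL=S RR=W
t=32: phase=(15,13,10,3) vs β=8 → FL=W FR=W RL=W RR=S
t=42: phase=(1,23,20,13) vs β=8 → FL=S FR=W RL=W RR=W
t=45: phase=(4,2,23,16) vs β=8 → FL=S FR=S RL=W RR=W


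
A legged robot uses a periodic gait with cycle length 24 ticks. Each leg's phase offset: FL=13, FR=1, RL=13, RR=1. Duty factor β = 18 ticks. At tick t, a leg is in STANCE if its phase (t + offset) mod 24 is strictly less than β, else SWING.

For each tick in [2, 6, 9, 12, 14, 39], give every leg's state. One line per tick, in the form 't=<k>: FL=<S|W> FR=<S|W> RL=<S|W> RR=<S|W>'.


t=2: FL=S FR=S RL=S RR=S
t=6: FL=W FR=S RL=W RR=S
t=9: FL=W FR=S RL=W RR=S
t=12: FL=S FR=S RL=S RR=S
t=14: FL=S FR=S RL=S RR=S
t=39: FL=S FR=S RL=S RR=S

t=2: phase=(15,3,15,3) vs β=18 → FL=S FR=S RL=S RR=S
t=6: phase=(19,7,19,7) vs β=18 → FL=W FR=S RL=W RR=S
t=9: phase=(22,10,22,10) vs β=18 → FL=W FR=S RL=W RR=S
t=12: phase=(1,13,1,13) vs β=18 → FL=S FR=S RL=S RR=S
t=14: phase=(3,15,3,15) vs β=18 → FL=S FR=S RL=S RR=S
t=39: phase=(4,16,4,16) vs β=18 → FL=S FR=S RL=S RR=S


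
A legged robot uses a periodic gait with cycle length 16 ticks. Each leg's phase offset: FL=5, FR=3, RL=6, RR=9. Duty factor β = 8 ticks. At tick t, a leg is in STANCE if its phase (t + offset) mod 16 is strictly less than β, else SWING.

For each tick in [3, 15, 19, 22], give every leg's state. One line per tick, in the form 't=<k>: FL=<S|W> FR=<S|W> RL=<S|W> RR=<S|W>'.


t=3: FL=W FR=S RL=W RR=W
t=15: FL=S FR=S RL=S RR=W
t=19: FL=W FR=S RL=W RR=W
t=22: FL=W FR=W RL=W RR=W

t=3: phase=(8,6,9,12) vs β=8 → FL=W FR=S RL=W RR=W
t=15: phase=(4,2,5,8) vs β=8 → FL=S FR=S RL=S RR=W
t=19: phase=(8,6,9,12) vs β=8 → FL=W FR=S RL=W RR=W
t=22: phase=(11,9,12,15) vs β=8 → FL=W FR=W RL=W RR=W


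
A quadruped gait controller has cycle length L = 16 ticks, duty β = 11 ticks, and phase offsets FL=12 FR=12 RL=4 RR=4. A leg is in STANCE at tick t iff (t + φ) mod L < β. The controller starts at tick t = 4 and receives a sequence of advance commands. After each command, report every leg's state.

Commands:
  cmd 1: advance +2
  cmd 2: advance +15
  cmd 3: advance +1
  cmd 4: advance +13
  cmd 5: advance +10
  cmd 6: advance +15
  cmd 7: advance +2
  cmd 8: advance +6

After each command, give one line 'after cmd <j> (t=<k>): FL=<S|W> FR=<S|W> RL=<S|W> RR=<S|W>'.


start t=4: FL=S FR=S RL=S RR=S
cmd 1: advance +2 → t=6, phase=(2,2,10,10) → FL=S FR=S RL=S RR=S
cmd 2: advance +15 → t=21, phase=(1,1,9,9) → FL=S FR=S RL=S RR=S
cmd 3: advance +1 → t=22, phase=(2,2,10,10) → FL=S FR=S RL=S RR=S
cmd 4: advance +13 → t=35, phase=(15,15,7,7) → FL=W FR=W RL=S RR=S
cmd 5: advance +10 → t=45, phase=(9,9,1,1) → FL=S FR=S RL=S RR=S
cmd 6: advance +15 → t=60, phase=(8,8,0,0) → FL=S FR=S RL=S RR=S
cmd 7: advance +2 → t=62, phase=(10,10,2,2) → FL=S FR=S RL=S RR=S
cmd 8: advance +6 → t=68, phase=(0,0,8,8) → FL=S FR=S RL=S RR=S

after cmd 1 (t=6): FL=S FR=S RL=S RR=S
after cmd 2 (t=21): FL=S FR=S RL=S RR=S
after cmd 3 (t=22): FL=S FR=S RL=S RR=S
after cmd 4 (t=35): FL=W FR=W RL=S RR=S
after cmd 5 (t=45): FL=S FR=S RL=S RR=S
after cmd 6 (t=60): FL=S FR=S RL=S RR=S
after cmd 7 (t=62): FL=S FR=S RL=S RR=S
after cmd 8 (t=68): FL=S FR=S RL=S RR=S


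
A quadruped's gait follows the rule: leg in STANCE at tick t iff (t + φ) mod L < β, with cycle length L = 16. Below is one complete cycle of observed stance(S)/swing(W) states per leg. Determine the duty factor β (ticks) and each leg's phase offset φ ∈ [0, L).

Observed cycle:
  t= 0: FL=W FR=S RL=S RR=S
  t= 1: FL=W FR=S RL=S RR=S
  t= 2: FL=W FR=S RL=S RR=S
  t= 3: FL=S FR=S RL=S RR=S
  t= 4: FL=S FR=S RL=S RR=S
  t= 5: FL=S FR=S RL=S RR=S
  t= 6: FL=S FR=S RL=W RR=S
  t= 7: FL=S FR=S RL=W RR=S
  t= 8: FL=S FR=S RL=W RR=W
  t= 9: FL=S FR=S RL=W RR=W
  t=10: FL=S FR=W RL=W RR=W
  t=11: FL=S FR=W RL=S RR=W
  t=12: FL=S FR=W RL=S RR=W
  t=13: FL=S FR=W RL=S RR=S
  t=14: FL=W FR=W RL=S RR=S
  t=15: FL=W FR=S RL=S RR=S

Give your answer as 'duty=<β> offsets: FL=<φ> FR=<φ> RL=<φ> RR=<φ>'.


duty β = stance ticks per leg = 11
FL: stance ticks = 11; W→S at t=3 → φ=13
FR: stance ticks = 11; W→S at t=15 → φ=1
RL: stance ticks = 11; W→S at t=11 → φ=5
RR: stance ticks = 11; W→S at t=13 → φ=3

duty=11 offsets: FL=13 FR=1 RL=5 RR=3


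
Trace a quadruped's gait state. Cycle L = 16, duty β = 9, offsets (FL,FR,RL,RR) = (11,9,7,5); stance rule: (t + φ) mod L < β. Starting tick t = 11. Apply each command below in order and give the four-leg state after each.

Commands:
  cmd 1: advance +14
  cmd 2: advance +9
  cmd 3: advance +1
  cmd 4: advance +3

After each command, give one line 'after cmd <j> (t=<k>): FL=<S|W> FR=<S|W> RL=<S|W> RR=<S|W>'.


start t=11: FL=S FR=S RL=S RR=S
cmd 1: advance +14 → t=25, phase=(4,2,0,14) → FL=S FR=S RL=S RR=W
cmd 2: advance +9 → t=34, phase=(13,11,9,7) → FL=W FR=W RL=W RR=S
cmd 3: advance +1 → t=35, phase=(14,12,10,8) → FL=W FR=W RL=W RR=S
cmd 4: advance +3 → t=38, phase=(1,15,13,11) → FL=S FR=W RL=W RR=W

after cmd 1 (t=25): FL=S FR=S RL=S RR=W
after cmd 2 (t=34): FL=W FR=W RL=W RR=S
after cmd 3 (t=35): FL=W FR=W RL=W RR=S
after cmd 4 (t=38): FL=S FR=W RL=W RR=W


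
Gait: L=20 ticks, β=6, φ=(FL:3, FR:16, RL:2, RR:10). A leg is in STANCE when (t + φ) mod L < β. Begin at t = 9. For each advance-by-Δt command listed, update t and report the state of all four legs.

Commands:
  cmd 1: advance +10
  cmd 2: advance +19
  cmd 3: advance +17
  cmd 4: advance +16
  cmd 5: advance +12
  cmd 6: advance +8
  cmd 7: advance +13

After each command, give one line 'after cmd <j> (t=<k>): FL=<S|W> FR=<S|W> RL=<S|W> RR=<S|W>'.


start t=9: FL=W FR=S RL=W RR=W
cmd 1: advance +10 → t=19, phase=(2,15,1,9) → FL=S FR=W RL=S RR=W
cmd 2: advance +19 → t=38, phase=(1,14,0,8) → FL=S FR=W RL=S RR=W
cmd 3: advance +17 → t=55, phase=(18,11,17,5) → FL=W FR=W RL=W RR=S
cmd 4: advance +16 → t=71, phase=(14,7,13,1) → FL=W FR=W RL=W RR=S
cmd 5: advance +12 → t=83, phase=(6,19,5,13) → FL=W FR=W RL=S RR=W
cmd 6: advance +8 → t=91, phase=(14,7,13,1) → FL=W FR=W RL=W RR=S
cmd 7: advance +13 → t=104, phase=(7,0,6,14) → FL=W FR=S RL=W RR=W

after cmd 1 (t=19): FL=S FR=W RL=S RR=W
after cmd 2 (t=38): FL=S FR=W RL=S RR=W
after cmd 3 (t=55): FL=W FR=W RL=W RR=S
after cmd 4 (t=71): FL=W FR=W RL=W RR=S
after cmd 5 (t=83): FL=W FR=W RL=S RR=W
after cmd 6 (t=91): FL=W FR=W RL=W RR=S
after cmd 7 (t=104): FL=W FR=S RL=W RR=W


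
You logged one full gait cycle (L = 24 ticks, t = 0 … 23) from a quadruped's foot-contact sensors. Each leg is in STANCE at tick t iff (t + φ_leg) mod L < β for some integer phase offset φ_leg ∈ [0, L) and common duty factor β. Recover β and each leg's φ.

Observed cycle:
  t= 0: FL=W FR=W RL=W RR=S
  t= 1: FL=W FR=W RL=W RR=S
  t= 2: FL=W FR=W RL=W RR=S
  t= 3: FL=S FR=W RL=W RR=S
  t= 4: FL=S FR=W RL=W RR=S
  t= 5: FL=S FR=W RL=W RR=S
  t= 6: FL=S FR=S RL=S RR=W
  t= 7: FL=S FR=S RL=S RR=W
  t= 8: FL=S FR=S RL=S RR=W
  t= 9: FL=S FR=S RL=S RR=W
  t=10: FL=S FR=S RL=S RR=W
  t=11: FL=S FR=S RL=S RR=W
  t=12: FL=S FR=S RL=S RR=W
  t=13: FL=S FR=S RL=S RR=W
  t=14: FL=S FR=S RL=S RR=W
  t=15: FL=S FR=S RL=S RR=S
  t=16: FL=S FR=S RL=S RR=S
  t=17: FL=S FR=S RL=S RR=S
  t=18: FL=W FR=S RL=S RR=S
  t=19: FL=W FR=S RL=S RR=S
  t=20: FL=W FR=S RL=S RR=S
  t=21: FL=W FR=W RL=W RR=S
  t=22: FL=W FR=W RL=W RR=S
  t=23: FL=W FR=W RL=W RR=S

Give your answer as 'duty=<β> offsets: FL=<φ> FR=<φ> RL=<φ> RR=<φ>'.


duty β = stance ticks per leg = 15
FL: stance ticks = 15; W→S at t=3 → φ=21
FR: stance ticks = 15; W→S at t=6 → φ=18
RL: stance ticks = 15; W→S at t=6 → φ=18
RR: stance ticks = 15; W→S at t=15 → φ=9

duty=15 offsets: FL=21 FR=18 RL=18 RR=9


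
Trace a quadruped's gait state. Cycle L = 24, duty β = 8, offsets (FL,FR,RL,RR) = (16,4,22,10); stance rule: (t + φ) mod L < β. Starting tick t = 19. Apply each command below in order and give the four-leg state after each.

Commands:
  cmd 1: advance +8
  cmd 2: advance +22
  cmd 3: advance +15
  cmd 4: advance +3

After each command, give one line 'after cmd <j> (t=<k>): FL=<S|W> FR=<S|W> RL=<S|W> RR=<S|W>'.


start t=19: FL=W FR=W RL=W RR=S
cmd 1: advance +8 → t=27, phase=(19,7,1,13) → FL=W FR=S RL=S RR=W
cmd 2: advance +22 → t=49, phase=(17,5,23,11) → FL=W FR=S RL=W RR=W
cmd 3: advance +15 → t=64, phase=(8,20,14,2) → FL=W FR=W RL=W RR=S
cmd 4: advance +3 → t=67, phase=(11,23,17,5) → FL=W FR=W RL=W RR=S

after cmd 1 (t=27): FL=W FR=S RL=S RR=W
after cmd 2 (t=49): FL=W FR=S RL=W RR=W
after cmd 3 (t=64): FL=W FR=W RL=W RR=S
after cmd 4 (t=67): FL=W FR=W RL=W RR=S


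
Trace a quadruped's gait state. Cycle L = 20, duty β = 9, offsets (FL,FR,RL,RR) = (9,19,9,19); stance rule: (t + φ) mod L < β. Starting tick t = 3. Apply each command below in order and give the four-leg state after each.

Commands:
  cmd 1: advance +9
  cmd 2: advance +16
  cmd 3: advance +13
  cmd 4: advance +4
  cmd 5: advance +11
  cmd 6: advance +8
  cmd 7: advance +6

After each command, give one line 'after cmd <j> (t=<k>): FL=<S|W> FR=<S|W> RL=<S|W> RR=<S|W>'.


after cmd 1 (t=12): FL=S FR=W RL=S RR=W
after cmd 2 (t=28): FL=W FR=S RL=W RR=S
after cmd 3 (t=41): FL=W FR=S RL=W RR=S
after cmd 4 (t=45): FL=W FR=S RL=W RR=S
after cmd 5 (t=56): FL=S FR=W RL=S RR=W
after cmd 6 (t=64): FL=W FR=S RL=W RR=S
after cmd 7 (t=70): FL=W FR=W RL=W RR=W

start t=3: FL=W FR=S RL=W RR=S
cmd 1: advance +9 → t=12, phase=(1,11,1,11) → FL=S FR=W RL=S RR=W
cmd 2: advance +16 → t=28, phase=(17,7,17,7) → FL=W FR=S RL=W RR=S
cmd 3: advance +13 → t=41, phase=(10,0,10,0) → FL=W FR=S RL=W RR=S
cmd 4: advance +4 → t=45, phase=(14,4,14,4) → FL=W FR=S RL=W RR=S
cmd 5: advance +11 → t=56, phase=(5,15,5,15) → FL=S FR=W RL=S RR=W
cmd 6: advance +8 → t=64, phase=(13,3,13,3) → FL=W FR=S RL=W RR=S
cmd 7: advance +6 → t=70, phase=(19,9,19,9) → FL=W FR=W RL=W RR=W


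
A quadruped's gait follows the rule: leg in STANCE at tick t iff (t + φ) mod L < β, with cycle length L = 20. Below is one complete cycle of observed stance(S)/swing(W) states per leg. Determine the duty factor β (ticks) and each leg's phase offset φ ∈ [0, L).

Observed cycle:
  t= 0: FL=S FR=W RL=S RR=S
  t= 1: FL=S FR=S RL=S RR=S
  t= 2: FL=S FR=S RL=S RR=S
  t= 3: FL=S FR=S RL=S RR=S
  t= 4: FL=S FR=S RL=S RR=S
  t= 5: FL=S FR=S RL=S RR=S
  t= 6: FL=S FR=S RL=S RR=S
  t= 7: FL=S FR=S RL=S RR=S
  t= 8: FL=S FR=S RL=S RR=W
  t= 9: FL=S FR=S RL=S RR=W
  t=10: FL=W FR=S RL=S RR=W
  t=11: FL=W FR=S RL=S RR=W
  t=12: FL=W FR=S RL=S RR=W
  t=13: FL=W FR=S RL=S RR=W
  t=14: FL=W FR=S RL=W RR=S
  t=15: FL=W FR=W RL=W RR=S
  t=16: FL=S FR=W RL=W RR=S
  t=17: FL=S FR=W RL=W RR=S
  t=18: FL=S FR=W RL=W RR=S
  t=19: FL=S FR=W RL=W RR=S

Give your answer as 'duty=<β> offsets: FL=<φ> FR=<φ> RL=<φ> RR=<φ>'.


duty β = stance ticks per leg = 14
FL: stance ticks = 14; W→S at t=16 → φ=4
FR: stance ticks = 14; W→S at t=1 → φ=19
RL: stance ticks = 14; W→S at t=0 → φ=0
RR: stance ticks = 14; W→S at t=14 → φ=6

duty=14 offsets: FL=4 FR=19 RL=0 RR=6


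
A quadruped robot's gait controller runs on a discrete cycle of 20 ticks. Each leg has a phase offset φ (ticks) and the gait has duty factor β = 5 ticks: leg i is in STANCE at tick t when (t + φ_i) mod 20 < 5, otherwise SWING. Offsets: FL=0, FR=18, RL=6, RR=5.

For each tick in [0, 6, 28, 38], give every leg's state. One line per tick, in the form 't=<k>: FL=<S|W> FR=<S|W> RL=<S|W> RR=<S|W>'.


t=0: phase=(0,18,6,5) vs β=5 → FL=S FR=W RL=W RR=W
t=6: phase=(6,4,12,11) vs β=5 → FL=W FR=S RL=W RR=W
t=28: phase=(8,6,14,13) vs β=5 → FL=W FR=W RL=W RR=W
t=38: phase=(18,16,4,3) vs β=5 → FL=W FR=W RL=S RR=S

t=0: FL=S FR=W RL=W RR=W
t=6: FL=W FR=S RL=W RR=W
t=28: FL=W FR=W RL=W RR=W
t=38: FL=W FR=W RL=S RR=S


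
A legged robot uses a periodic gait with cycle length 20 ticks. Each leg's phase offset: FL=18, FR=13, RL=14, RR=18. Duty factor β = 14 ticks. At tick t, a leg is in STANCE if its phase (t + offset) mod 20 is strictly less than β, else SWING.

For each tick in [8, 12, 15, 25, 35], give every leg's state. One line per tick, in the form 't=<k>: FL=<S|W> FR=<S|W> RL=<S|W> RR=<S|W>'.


t=8: phase=(6,1,2,6) vs β=14 → FL=S FR=S RL=S RR=S
t=12: phase=(10,5,6,10) vs β=14 → FL=S FR=S RL=S RR=S
t=15: phase=(13,8,9,13) vs β=14 → FL=S FR=S RL=S RR=S
t=25: phase=(3,18,19,3) vs β=14 → FL=S FR=W RL=W RR=S
t=35: phase=(13,8,9,13) vs β=14 → FL=S FR=S RL=S RR=S

t=8: FL=S FR=S RL=S RR=S
t=12: FL=S FR=S RL=S RR=S
t=15: FL=S FR=S RL=S RR=S
t=25: FL=S FR=W RL=W RR=S
t=35: FL=S FR=S RL=S RR=S


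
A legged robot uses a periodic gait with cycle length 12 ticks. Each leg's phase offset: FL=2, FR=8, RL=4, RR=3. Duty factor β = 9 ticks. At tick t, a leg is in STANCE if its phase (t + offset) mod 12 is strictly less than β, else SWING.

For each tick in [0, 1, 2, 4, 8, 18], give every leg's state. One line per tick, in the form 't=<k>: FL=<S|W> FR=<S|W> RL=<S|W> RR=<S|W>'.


t=0: phase=(2,8,4,3) vs β=9 → FL=S FR=S RL=S RR=S
t=1: phase=(3,9,5,4) vs β=9 → FL=S FR=W RL=S RR=S
t=2: phase=(4,10,6,5) vs β=9 → FL=S FR=W RL=S RR=S
t=4: phase=(6,0,8,7) vs β=9 → FL=S FR=S RL=S RR=S
t=8: phase=(10,4,0,11) vs β=9 → FL=W FR=S RL=S RR=W
t=18: phase=(8,2,10,9) vs β=9 → FL=S FR=S RL=W RR=W

t=0: FL=S FR=S RL=S RR=S
t=1: FL=S FR=W RL=S RR=S
t=2: FL=S FR=W RL=S RR=S
t=4: FL=S FR=S RL=S RR=S
t=8: FL=W FR=S RL=S RR=W
t=18: FL=S FR=S RL=W RR=W


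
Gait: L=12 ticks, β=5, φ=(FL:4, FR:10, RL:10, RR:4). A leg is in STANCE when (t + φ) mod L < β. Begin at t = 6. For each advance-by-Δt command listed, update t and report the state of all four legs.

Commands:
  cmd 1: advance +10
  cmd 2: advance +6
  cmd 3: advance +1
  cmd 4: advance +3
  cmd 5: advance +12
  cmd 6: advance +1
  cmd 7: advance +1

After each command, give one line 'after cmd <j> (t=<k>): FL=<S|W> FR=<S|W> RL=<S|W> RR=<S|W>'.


start t=6: FL=W FR=S RL=S RR=W
cmd 1: advance +10 → t=16, phase=(8,2,2,8) → FL=W FR=S RL=S RR=W
cmd 2: advance +6 → t=22, phase=(2,8,8,2) → FL=S FR=W RL=W RR=S
cmd 3: advance +1 → t=23, phase=(3,9,9,3) → FL=S FR=W RL=W RR=S
cmd 4: advance +3 → t=26, phase=(6,0,0,6) → FL=W FR=S RL=S RR=W
cmd 5: advance +12 → t=38, phase=(6,0,0,6) → FL=W FR=S RL=S RR=W
cmd 6: advance +1 → t=39, phase=(7,1,1,7) → FL=W FR=S RL=S RR=W
cmd 7: advance +1 → t=40, phase=(8,2,2,8) → FL=W FR=S RL=S RR=W

after cmd 1 (t=16): FL=W FR=S RL=S RR=W
after cmd 2 (t=22): FL=S FR=W RL=W RR=S
after cmd 3 (t=23): FL=S FR=W RL=W RR=S
after cmd 4 (t=26): FL=W FR=S RL=S RR=W
after cmd 5 (t=38): FL=W FR=S RL=S RR=W
after cmd 6 (t=39): FL=W FR=S RL=S RR=W
after cmd 7 (t=40): FL=W FR=S RL=S RR=W


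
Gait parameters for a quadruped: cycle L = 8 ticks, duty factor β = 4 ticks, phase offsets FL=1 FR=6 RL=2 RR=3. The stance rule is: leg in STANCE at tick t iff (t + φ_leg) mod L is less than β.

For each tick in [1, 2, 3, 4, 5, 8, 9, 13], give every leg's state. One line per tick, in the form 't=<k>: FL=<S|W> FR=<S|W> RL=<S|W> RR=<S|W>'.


t=1: phase=(2,7,3,4) vs β=4 → FL=S FR=W RL=S RR=W
t=2: phase=(3,0,4,5) vs β=4 → FL=S FR=S RL=W RR=W
t=3: phase=(4,1,5,6) vs β=4 → FL=W FR=S RL=W RR=W
t=4: phase=(5,2,6,7) vs β=4 → FL=W FR=S RL=W RR=W
t=5: phase=(6,3,7,0) vs β=4 → FL=W FR=S RL=W RR=S
t=8: phase=(1,6,2,3) vs β=4 → FL=S FR=W RL=S RR=S
t=9: phase=(2,7,3,4) vs β=4 → FL=S FR=W RL=S RR=W
t=13: phase=(6,3,7,0) vs β=4 → FL=W FR=S RL=W RR=S

t=1: FL=S FR=W RL=S RR=W
t=2: FL=S FR=S RL=W RR=W
t=3: FL=W FR=S RL=W RR=W
t=4: FL=W FR=S RL=W RR=W
t=5: FL=W FR=S RL=W RR=S
t=8: FL=S FR=W RL=S RR=S
t=9: FL=S FR=W RL=S RR=W
t=13: FL=W FR=S RL=W RR=S


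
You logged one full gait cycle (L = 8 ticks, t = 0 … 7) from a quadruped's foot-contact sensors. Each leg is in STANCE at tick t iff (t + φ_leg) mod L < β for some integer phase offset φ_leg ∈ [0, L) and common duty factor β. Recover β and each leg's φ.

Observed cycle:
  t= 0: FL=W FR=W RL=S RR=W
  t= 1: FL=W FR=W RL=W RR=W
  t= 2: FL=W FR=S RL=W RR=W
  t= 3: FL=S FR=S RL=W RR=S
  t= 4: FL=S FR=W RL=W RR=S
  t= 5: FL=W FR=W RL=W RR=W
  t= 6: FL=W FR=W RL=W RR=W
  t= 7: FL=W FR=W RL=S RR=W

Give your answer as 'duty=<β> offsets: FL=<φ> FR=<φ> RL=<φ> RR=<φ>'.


duty=2 offsets: FL=5 FR=6 RL=1 RR=5

duty β = stance ticks per leg = 2
FL: stance ticks = 2; W→S at t=3 → φ=5
FR: stance ticks = 2; W→S at t=2 → φ=6
RL: stance ticks = 2; W→S at t=7 → φ=1
RR: stance ticks = 2; W→S at t=3 → φ=5


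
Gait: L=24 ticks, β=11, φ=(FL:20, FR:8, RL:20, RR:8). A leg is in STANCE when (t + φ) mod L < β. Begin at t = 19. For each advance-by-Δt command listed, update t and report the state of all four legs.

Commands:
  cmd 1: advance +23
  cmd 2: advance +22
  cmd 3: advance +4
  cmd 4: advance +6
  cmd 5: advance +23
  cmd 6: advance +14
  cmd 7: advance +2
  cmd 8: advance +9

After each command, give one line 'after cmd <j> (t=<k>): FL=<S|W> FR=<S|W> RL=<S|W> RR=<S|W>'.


after cmd 1 (t=42): FL=W FR=S RL=W RR=S
after cmd 2 (t=64): FL=W FR=S RL=W RR=S
after cmd 3 (t=68): FL=W FR=S RL=W RR=S
after cmd 4 (t=74): FL=W FR=S RL=W RR=S
after cmd 5 (t=97): FL=W FR=S RL=W RR=S
after cmd 6 (t=111): FL=W FR=W RL=W RR=W
after cmd 7 (t=113): FL=W FR=S RL=W RR=S
after cmd 8 (t=122): FL=W FR=S RL=W RR=S

start t=19: FL=W FR=S RL=W RR=S
cmd 1: advance +23 → t=42, phase=(14,2,14,2) → FL=W FR=S RL=W RR=S
cmd 2: advance +22 → t=64, phase=(12,0,12,0) → FL=W FR=S RL=W RR=S
cmd 3: advance +4 → t=68, phase=(16,4,16,4) → FL=W FR=S RL=W RR=S
cmd 4: advance +6 → t=74, phase=(22,10,22,10) → FL=W FR=S RL=W RR=S
cmd 5: advance +23 → t=97, phase=(21,9,21,9) → FL=W FR=S RL=W RR=S
cmd 6: advance +14 → t=111, phase=(11,23,11,23) → FL=W FR=W RL=W RR=W
cmd 7: advance +2 → t=113, phase=(13,1,13,1) → FL=W FR=S RL=W RR=S
cmd 8: advance +9 → t=122, phase=(22,10,22,10) → FL=W FR=S RL=W RR=S


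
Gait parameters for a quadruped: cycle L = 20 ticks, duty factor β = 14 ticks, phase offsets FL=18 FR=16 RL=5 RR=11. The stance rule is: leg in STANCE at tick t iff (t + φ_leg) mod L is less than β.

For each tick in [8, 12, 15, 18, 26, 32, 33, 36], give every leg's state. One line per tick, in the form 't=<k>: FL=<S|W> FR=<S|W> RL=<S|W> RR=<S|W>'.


t=8: phase=(6,4,13,19) vs β=14 → FL=S FR=S RL=S RR=W
t=12: phase=(10,8,17,3) vs β=14 → FL=S FR=S RL=W RR=S
t=15: phase=(13,11,0,6) vs β=14 → FL=S FR=S RL=S RR=S
t=18: phase=(16,14,3,9) vs β=14 → FL=W FR=W RL=S RR=S
t=26: phase=(4,2,11,17) vs β=14 → FL=S FR=S RL=S RR=W
t=32: phase=(10,8,17,3) vs β=14 → FL=S FR=S RL=W RR=S
t=33: phase=(11,9,18,4) vs β=14 → FL=S FR=S RL=W RR=S
t=36: phase=(14,12,1,7) vs β=14 → FL=W FR=S RL=S RR=S

t=8: FL=S FR=S RL=S RR=W
t=12: FL=S FR=S RL=W RR=S
t=15: FL=S FR=S RL=S RR=S
t=18: FL=W FR=W RL=S RR=S
t=26: FL=S FR=S RL=S RR=W
t=32: FL=S FR=S RL=W RR=S
t=33: FL=S FR=S RL=W RR=S
t=36: FL=W FR=S RL=S RR=S


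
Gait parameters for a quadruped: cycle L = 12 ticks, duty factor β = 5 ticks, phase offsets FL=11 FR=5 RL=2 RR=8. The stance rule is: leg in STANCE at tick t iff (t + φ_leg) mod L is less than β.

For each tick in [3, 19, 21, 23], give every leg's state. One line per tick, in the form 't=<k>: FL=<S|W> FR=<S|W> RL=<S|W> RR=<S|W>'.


t=3: FL=S FR=W RL=W RR=W
t=19: FL=W FR=S RL=W RR=S
t=21: FL=W FR=S RL=W RR=W
t=23: FL=W FR=S RL=S RR=W

t=3: phase=(2,8,5,11) vs β=5 → FL=S FR=W RL=W RR=W
t=19: phase=(6,0,9,3) vs β=5 → FL=W FR=S RL=W RR=S
t=21: phase=(8,2,11,5) vs β=5 → FL=W FR=S RL=W RR=W
t=23: phase=(10,4,1,7) vs β=5 → FL=W FR=S RL=S RR=W


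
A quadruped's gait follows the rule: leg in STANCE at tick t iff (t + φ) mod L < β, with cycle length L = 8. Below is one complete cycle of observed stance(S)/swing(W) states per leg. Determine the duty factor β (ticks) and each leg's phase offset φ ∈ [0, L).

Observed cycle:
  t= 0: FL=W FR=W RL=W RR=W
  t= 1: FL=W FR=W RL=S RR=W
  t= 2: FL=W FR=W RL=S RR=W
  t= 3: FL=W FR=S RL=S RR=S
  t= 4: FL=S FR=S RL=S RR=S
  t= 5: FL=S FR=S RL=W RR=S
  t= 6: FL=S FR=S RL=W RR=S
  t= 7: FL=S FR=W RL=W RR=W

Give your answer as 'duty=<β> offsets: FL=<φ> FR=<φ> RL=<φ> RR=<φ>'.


duty β = stance ticks per leg = 4
FL: stance ticks = 4; W→S at t=4 → φ=4
FR: stance ticks = 4; W→S at t=3 → φ=5
RL: stance ticks = 4; W→S at t=1 → φ=7
RR: stance ticks = 4; W→S at t=3 → φ=5

duty=4 offsets: FL=4 FR=5 RL=7 RR=5


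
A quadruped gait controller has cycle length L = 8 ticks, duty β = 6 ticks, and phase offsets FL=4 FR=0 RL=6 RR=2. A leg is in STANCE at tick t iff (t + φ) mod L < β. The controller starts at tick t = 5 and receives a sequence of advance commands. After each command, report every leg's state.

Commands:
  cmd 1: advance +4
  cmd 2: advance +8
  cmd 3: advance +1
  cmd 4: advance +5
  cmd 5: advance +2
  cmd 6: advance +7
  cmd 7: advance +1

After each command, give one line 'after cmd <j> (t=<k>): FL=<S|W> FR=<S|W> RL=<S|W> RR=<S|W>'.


start t=5: FL=S FR=S RL=S RR=W
cmd 1: advance +4 → t=9, phase=(5,1,7,3) → FL=S FR=S RL=W RR=S
cmd 2: advance +8 → t=17, phase=(5,1,7,3) → FL=S FR=S RL=W RR=S
cmd 3: advance +1 → t=18, phase=(6,2,0,4) → FL=W FR=S RL=S RR=S
cmd 4: advance +5 → t=23, phase=(3,7,5,1) → FL=S FR=W RL=S RR=S
cmd 5: advance +2 → t=25, phase=(5,1,7,3) → FL=S FR=S RL=W RR=S
cmd 6: advance +7 → t=32, phase=(4,0,6,2) → FL=S FR=S RL=W RR=S
cmd 7: advance +1 → t=33, phase=(5,1,7,3) → FL=S FR=S RL=W RR=S

after cmd 1 (t=9): FL=S FR=S RL=W RR=S
after cmd 2 (t=17): FL=S FR=S RL=W RR=S
after cmd 3 (t=18): FL=W FR=S RL=S RR=S
after cmd 4 (t=23): FL=S FR=W RL=S RR=S
after cmd 5 (t=25): FL=S FR=S RL=W RR=S
after cmd 6 (t=32): FL=S FR=S RL=W RR=S
after cmd 7 (t=33): FL=S FR=S RL=W RR=S


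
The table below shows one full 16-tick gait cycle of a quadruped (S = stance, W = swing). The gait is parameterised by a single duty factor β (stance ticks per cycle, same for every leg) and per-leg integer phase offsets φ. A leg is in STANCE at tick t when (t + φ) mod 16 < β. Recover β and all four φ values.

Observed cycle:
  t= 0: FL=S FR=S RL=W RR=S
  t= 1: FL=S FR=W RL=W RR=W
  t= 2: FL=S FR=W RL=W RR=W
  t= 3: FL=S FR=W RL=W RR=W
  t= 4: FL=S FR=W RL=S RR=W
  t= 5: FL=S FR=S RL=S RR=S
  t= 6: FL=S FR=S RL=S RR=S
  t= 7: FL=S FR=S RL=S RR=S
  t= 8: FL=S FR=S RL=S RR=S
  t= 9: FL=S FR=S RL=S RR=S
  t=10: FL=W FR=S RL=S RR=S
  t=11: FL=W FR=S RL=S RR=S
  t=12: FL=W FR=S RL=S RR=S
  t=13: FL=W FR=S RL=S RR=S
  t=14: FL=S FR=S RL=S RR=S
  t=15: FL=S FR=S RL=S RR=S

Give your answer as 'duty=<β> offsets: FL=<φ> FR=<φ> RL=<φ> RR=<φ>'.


duty β = stance ticks per leg = 12
FL: stance ticks = 12; W→S at t=14 → φ=2
FR: stance ticks = 12; W→S at t=5 → φ=11
RL: stance ticks = 12; W→S at t=4 → φ=12
RR: stance ticks = 12; W→S at t=5 → φ=11

duty=12 offsets: FL=2 FR=11 RL=12 RR=11


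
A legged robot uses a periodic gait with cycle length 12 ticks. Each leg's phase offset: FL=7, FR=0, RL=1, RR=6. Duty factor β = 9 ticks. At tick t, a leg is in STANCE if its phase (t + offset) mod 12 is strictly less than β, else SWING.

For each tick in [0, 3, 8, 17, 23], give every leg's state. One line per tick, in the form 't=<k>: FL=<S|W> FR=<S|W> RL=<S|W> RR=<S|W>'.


t=0: FL=S FR=S RL=S RR=S
t=3: FL=W FR=S RL=S RR=W
t=8: FL=S FR=S RL=W RR=S
t=17: FL=S FR=S RL=S RR=W
t=23: FL=S FR=W RL=S RR=S

t=0: phase=(7,0,1,6) vs β=9 → FL=S FR=S RL=S RR=S
t=3: phase=(10,3,4,9) vs β=9 → FL=W FR=S RL=S RR=W
t=8: phase=(3,8,9,2) vs β=9 → FL=S FR=S RL=W RR=S
t=17: phase=(0,5,6,11) vs β=9 → FL=S FR=S RL=S RR=W
t=23: phase=(6,11,0,5) vs β=9 → FL=S FR=W RL=S RR=S


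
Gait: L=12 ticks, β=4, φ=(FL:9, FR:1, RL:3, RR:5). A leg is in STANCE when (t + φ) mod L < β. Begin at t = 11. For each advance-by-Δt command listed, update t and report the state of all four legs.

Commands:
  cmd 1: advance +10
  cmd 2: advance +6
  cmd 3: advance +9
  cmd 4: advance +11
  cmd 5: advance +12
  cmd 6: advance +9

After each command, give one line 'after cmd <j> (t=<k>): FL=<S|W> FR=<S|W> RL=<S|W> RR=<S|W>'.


start t=11: FL=W FR=S RL=S RR=W
cmd 1: advance +10 → t=21, phase=(6,10,0,2) → FL=W FR=W RL=S RR=S
cmd 2: advance +6 → t=27, phase=(0,4,6,8) → FL=S FR=W RL=W RR=W
cmd 3: advance +9 → t=36, phase=(9,1,3,5) → FL=W FR=S RL=S RR=W
cmd 4: advance +11 → t=47, phase=(8,0,2,4) → FL=W FR=S RL=S RR=W
cmd 5: advance +12 → t=59, phase=(8,0,2,4) → FL=W FR=S RL=S RR=W
cmd 6: advance +9 → t=68, phase=(5,9,11,1) → FL=W FR=W RL=W RR=S

after cmd 1 (t=21): FL=W FR=W RL=S RR=S
after cmd 2 (t=27): FL=S FR=W RL=W RR=W
after cmd 3 (t=36): FL=W FR=S RL=S RR=W
after cmd 4 (t=47): FL=W FR=S RL=S RR=W
after cmd 5 (t=59): FL=W FR=S RL=S RR=W
after cmd 6 (t=68): FL=W FR=W RL=W RR=S


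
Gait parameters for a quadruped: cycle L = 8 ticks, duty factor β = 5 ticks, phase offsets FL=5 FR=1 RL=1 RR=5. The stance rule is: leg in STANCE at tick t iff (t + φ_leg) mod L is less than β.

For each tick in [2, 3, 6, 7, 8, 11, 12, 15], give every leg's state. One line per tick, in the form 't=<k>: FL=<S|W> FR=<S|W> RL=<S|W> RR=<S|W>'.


t=2: phase=(7,3,3,7) vs β=5 → FL=W FR=S RL=S RR=W
t=3: phase=(0,4,4,0) vs β=5 → FL=S FR=S RL=S RR=S
t=6: phase=(3,7,7,3) vs β=5 → FL=S FR=W RL=W RR=S
t=7: phase=(4,0,0,4) vs β=5 → FL=S FR=S RL=S RR=S
t=8: phase=(5,1,1,5) vs β=5 → FL=W FR=S RL=S RR=W
t=11: phase=(0,4,4,0) vs β=5 → FL=S FR=S RL=S RR=S
t=12: phase=(1,5,5,1) vs β=5 → FL=S FR=W RL=W RR=S
t=15: phase=(4,0,0,4) vs β=5 → FL=S FR=S RL=S RR=S

t=2: FL=W FR=S RL=S RR=W
t=3: FL=S FR=S RL=S RR=S
t=6: FL=S FR=W RL=W RR=S
t=7: FL=S FR=S RL=S RR=S
t=8: FL=W FR=S RL=S RR=W
t=11: FL=S FR=S RL=S RR=S
t=12: FL=S FR=W RL=W RR=S
t=15: FL=S FR=S RL=S RR=S


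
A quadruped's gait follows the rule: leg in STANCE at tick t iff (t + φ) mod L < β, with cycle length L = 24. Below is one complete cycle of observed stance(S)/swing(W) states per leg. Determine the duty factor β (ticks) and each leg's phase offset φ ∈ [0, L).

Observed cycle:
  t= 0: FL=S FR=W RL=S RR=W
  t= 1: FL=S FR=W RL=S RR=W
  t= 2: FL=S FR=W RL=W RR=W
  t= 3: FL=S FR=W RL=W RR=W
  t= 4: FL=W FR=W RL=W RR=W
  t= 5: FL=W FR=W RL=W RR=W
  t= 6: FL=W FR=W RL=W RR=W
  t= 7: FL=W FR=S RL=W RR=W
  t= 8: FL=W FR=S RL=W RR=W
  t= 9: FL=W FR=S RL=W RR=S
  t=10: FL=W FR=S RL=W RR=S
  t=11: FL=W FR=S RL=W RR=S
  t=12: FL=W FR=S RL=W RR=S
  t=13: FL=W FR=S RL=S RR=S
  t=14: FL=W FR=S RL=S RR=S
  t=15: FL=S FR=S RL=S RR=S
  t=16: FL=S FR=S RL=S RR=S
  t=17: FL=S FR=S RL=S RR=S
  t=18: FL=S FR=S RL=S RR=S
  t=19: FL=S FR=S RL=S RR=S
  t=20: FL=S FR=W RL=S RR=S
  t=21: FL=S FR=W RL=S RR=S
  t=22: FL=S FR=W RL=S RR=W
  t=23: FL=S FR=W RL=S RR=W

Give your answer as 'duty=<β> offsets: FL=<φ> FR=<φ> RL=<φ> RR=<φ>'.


duty β = stance ticks per leg = 13
FL: stance ticks = 13; W→S at t=15 → φ=9
FR: stance ticks = 13; W→S at t=7 → φ=17
RL: stance ticks = 13; W→S at t=13 → φ=11
RR: stance ticks = 13; W→S at t=9 → φ=15

duty=13 offsets: FL=9 FR=17 RL=11 RR=15


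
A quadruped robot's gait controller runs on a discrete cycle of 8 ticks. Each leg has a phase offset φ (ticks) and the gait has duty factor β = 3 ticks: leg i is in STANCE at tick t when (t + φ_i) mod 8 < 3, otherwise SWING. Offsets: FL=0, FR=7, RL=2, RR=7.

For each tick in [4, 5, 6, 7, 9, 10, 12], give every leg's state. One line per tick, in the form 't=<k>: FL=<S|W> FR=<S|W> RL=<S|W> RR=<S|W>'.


t=4: FL=W FR=W RL=W RR=W
t=5: FL=W FR=W RL=W RR=W
t=6: FL=W FR=W RL=S RR=W
t=7: FL=W FR=W RL=S RR=W
t=9: FL=S FR=S RL=W RR=S
t=10: FL=S FR=S RL=W RR=S
t=12: FL=W FR=W RL=W RR=W

t=4: phase=(4,3,6,3) vs β=3 → FL=W FR=W RL=W RR=W
t=5: phase=(5,4,7,4) vs β=3 → FL=W FR=W RL=W RR=W
t=6: phase=(6,5,0,5) vs β=3 → FL=W FR=W RL=S RR=W
t=7: phase=(7,6,1,6) vs β=3 → FL=W FR=W RL=S RR=W
t=9: phase=(1,0,3,0) vs β=3 → FL=S FR=S RL=W RR=S
t=10: phase=(2,1,4,1) vs β=3 → FL=S FR=S RL=W RR=S
t=12: phase=(4,3,6,3) vs β=3 → FL=W FR=W RL=W RR=W


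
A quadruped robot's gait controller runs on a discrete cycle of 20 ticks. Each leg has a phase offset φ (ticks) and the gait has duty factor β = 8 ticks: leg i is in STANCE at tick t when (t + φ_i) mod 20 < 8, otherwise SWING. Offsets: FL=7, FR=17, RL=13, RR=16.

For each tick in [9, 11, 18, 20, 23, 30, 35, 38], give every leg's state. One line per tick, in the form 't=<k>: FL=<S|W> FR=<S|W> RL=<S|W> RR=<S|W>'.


t=9: phase=(16,6,2,5) vs β=8 → FL=W FR=S RL=S RR=S
t=11: phase=(18,8,4,7) vs β=8 → FL=W FR=W RL=S RR=S
t=18: phase=(5,15,11,14) vs β=8 → FL=S FR=W RL=W RR=W
t=20: phase=(7,17,13,16) vs β=8 → FL=S FR=W RL=W RR=W
t=23: phase=(10,0,16,19) vs β=8 → FL=W FR=S RL=W RR=W
t=30: phase=(17,7,3,6) vs β=8 → FL=W FR=S RL=S RR=S
t=35: phase=(2,12,8,11) vs β=8 → FL=S FR=W RL=W RR=W
t=38: phase=(5,15,11,14) vs β=8 → FL=S FR=W RL=W RR=W

t=9: FL=W FR=S RL=S RR=S
t=11: FL=W FR=W RL=S RR=S
t=18: FL=S FR=W RL=W RR=W
t=20: FL=S FR=W RL=W RR=W
t=23: FL=W FR=S RL=W RR=W
t=30: FL=W FR=S RL=S RR=S
t=35: FL=S FR=W RL=W RR=W
t=38: FL=S FR=W RL=W RR=W


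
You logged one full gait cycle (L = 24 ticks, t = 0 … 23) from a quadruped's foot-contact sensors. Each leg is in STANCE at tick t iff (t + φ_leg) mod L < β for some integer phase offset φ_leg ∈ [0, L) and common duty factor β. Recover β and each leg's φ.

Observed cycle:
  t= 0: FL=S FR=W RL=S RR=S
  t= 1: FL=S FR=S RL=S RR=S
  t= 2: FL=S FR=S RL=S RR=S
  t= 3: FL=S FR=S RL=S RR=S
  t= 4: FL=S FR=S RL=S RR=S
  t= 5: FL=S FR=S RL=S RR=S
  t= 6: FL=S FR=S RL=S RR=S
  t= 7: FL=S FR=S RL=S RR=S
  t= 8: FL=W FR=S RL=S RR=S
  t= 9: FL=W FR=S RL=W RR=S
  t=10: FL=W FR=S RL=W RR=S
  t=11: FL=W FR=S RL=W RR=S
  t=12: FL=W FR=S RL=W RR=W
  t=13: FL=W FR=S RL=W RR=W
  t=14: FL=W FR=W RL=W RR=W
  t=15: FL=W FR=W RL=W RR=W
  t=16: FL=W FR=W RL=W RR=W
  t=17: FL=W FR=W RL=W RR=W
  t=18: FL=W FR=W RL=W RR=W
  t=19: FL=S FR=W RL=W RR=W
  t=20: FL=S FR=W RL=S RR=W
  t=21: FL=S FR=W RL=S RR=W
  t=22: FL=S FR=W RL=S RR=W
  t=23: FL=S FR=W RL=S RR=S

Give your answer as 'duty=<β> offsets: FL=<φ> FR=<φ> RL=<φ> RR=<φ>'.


duty=13 offsets: FL=5 FR=23 RL=4 RR=1

duty β = stance ticks per leg = 13
FL: stance ticks = 13; W→S at t=19 → φ=5
FR: stance ticks = 13; W→S at t=1 → φ=23
RL: stance ticks = 13; W→S at t=20 → φ=4
RR: stance ticks = 13; W→S at t=23 → φ=1


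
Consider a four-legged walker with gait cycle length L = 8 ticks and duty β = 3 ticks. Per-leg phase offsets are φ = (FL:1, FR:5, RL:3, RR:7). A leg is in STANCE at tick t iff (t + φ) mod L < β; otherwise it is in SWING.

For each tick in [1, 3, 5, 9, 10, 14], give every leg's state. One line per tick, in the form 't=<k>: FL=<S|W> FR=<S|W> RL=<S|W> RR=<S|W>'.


t=1: phase=(2,6,4,0) vs β=3 → FL=S FR=W RL=W RR=S
t=3: phase=(4,0,6,2) vs β=3 → FL=W FR=S RL=W RR=S
t=5: phase=(6,2,0,4) vs β=3 → FL=W FR=S RL=S RR=W
t=9: phase=(2,6,4,0) vs β=3 → FL=S FR=W RL=W RR=S
t=10: phase=(3,7,5,1) vs β=3 → FL=W FR=W RL=W RR=S
t=14: phase=(7,3,1,5) vs β=3 → FL=W FR=W RL=S RR=W

t=1: FL=S FR=W RL=W RR=S
t=3: FL=W FR=S RL=W RR=S
t=5: FL=W FR=S RL=S RR=W
t=9: FL=S FR=W RL=W RR=S
t=10: FL=W FR=W RL=W RR=S
t=14: FL=W FR=W RL=S RR=W


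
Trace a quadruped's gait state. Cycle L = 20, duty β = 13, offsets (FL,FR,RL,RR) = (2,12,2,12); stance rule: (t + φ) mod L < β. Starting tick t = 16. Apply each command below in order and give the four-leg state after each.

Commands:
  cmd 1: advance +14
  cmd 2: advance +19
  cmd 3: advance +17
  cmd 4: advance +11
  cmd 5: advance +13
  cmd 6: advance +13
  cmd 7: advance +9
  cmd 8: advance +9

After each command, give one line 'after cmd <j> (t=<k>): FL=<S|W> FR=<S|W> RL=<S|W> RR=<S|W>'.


start t=16: FL=W FR=S RL=W RR=S
cmd 1: advance +14 → t=30, phase=(12,2,12,2) → FL=S FR=S RL=S RR=S
cmd 2: advance +19 → t=49, phase=(11,1,11,1) → FL=S FR=S RL=S RR=S
cmd 3: advance +17 → t=66, phase=(8,18,8,18) → FL=S FR=W RL=S RR=W
cmd 4: advance +11 → t=77, phase=(19,9,19,9) → FL=W FR=S RL=W RR=S
cmd 5: advance +13 → t=90, phase=(12,2,12,2) → FL=S FR=S RL=S RR=S
cmd 6: advance +13 → t=103, phase=(5,15,5,15) → FL=S FR=W RL=S RR=W
cmd 7: advance +9 → t=112, phase=(14,4,14,4) → FL=W FR=S RL=W RR=S
cmd 8: advance +9 → t=121, phase=(3,13,3,13) → FL=S FR=W RL=S RR=W

after cmd 1 (t=30): FL=S FR=S RL=S RR=S
after cmd 2 (t=49): FL=S FR=S RL=S RR=S
after cmd 3 (t=66): FL=S FR=W RL=S RR=W
after cmd 4 (t=77): FL=W FR=S RL=W RR=S
after cmd 5 (t=90): FL=S FR=S RL=S RR=S
after cmd 6 (t=103): FL=S FR=W RL=S RR=W
after cmd 7 (t=112): FL=W FR=S RL=W RR=S
after cmd 8 (t=121): FL=S FR=W RL=S RR=W


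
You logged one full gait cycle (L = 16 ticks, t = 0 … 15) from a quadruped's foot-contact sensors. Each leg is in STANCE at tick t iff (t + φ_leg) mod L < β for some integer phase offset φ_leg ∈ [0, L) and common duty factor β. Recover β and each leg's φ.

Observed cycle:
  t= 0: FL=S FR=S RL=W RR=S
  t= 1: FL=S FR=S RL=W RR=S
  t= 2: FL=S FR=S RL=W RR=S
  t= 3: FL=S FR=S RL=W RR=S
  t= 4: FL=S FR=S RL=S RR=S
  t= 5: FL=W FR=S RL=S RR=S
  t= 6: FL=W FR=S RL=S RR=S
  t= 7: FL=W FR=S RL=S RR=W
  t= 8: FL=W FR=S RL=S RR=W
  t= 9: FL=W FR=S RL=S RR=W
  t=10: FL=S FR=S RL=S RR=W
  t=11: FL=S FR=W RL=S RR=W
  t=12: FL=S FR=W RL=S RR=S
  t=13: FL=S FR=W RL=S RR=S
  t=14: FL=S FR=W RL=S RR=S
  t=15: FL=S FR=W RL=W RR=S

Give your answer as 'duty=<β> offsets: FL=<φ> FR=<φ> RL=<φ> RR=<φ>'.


duty=11 offsets: FL=6 FR=0 RL=12 RR=4

duty β = stance ticks per leg = 11
FL: stance ticks = 11; W→S at t=10 → φ=6
FR: stance ticks = 11; W→S at t=0 → φ=0
RL: stance ticks = 11; W→S at t=4 → φ=12
RR: stance ticks = 11; W→S at t=12 → φ=4
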